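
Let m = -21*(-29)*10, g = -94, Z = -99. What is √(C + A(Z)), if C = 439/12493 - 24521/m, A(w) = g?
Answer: I*√12045812641590/350610 ≈ 9.899*I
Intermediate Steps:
A(w) = -94
m = 6090 (m = 609*10 = 6090)
C = -43381049/10868910 (C = 439/12493 - 24521/6090 = 439*(1/12493) - 24521*1/6090 = 439/12493 - 3503/870 = -43381049/10868910 ≈ -3.9913)
√(C + A(Z)) = √(-43381049/10868910 - 94) = √(-1065058589/10868910) = I*√12045812641590/350610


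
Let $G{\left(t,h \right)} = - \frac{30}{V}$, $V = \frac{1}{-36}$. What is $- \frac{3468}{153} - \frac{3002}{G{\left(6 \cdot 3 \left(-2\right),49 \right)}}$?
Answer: $- \frac{13741}{540} \approx -25.446$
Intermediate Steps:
$V = - \frac{1}{36} \approx -0.027778$
$G{\left(t,h \right)} = 1080$ ($G{\left(t,h \right)} = - \frac{30}{- \frac{1}{36}} = \left(-30\right) \left(-36\right) = 1080$)
$- \frac{3468}{153} - \frac{3002}{G{\left(6 \cdot 3 \left(-2\right),49 \right)}} = - \frac{3468}{153} - \frac{3002}{1080} = \left(-3468\right) \frac{1}{153} - \frac{1501}{540} = - \frac{68}{3} - \frac{1501}{540} = - \frac{13741}{540}$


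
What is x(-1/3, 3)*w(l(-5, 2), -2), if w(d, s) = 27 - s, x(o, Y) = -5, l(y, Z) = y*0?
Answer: -145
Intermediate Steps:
l(y, Z) = 0
x(-1/3, 3)*w(l(-5, 2), -2) = -5*(27 - 1*(-2)) = -5*(27 + 2) = -5*29 = -145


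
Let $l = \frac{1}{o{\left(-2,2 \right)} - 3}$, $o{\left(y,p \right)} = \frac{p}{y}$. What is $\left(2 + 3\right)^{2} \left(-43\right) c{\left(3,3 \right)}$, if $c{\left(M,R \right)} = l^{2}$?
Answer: $- \frac{1075}{16} \approx -67.188$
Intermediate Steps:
$l = - \frac{1}{4}$ ($l = \frac{1}{\frac{2}{-2} - 3} = \frac{1}{2 \left(- \frac{1}{2}\right) - 3} = \frac{1}{-1 - 3} = \frac{1}{-4} = - \frac{1}{4} \approx -0.25$)
$c{\left(M,R \right)} = \frac{1}{16}$ ($c{\left(M,R \right)} = \left(- \frac{1}{4}\right)^{2} = \frac{1}{16}$)
$\left(2 + 3\right)^{2} \left(-43\right) c{\left(3,3 \right)} = \left(2 + 3\right)^{2} \left(-43\right) \frac{1}{16} = 5^{2} \left(-43\right) \frac{1}{16} = 25 \left(-43\right) \frac{1}{16} = \left(-1075\right) \frac{1}{16} = - \frac{1075}{16}$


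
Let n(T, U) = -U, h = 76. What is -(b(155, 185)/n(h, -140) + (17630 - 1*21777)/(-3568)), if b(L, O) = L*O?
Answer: -5144649/24976 ≈ -205.98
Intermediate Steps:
-(b(155, 185)/n(h, -140) + (17630 - 1*21777)/(-3568)) = -((155*185)/((-1*(-140))) + (17630 - 1*21777)/(-3568)) = -(28675/140 + (17630 - 21777)*(-1/3568)) = -(28675*(1/140) - 4147*(-1/3568)) = -(5735/28 + 4147/3568) = -1*5144649/24976 = -5144649/24976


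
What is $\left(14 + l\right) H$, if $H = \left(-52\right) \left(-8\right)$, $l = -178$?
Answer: $-68224$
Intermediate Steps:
$H = 416$
$\left(14 + l\right) H = \left(14 - 178\right) 416 = \left(-164\right) 416 = -68224$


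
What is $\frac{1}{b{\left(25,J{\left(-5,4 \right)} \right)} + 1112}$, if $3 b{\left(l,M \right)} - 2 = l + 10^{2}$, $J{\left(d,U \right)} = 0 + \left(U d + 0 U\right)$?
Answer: $\frac{3}{3463} \approx 0.0008663$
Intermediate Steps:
$J{\left(d,U \right)} = U d$ ($J{\left(d,U \right)} = 0 + \left(U d + 0\right) = 0 + U d = U d$)
$b{\left(l,M \right)} = 34 + \frac{l}{3}$ ($b{\left(l,M \right)} = \frac{2}{3} + \frac{l + 10^{2}}{3} = \frac{2}{3} + \frac{l + 100}{3} = \frac{2}{3} + \frac{100 + l}{3} = \frac{2}{3} + \left(\frac{100}{3} + \frac{l}{3}\right) = 34 + \frac{l}{3}$)
$\frac{1}{b{\left(25,J{\left(-5,4 \right)} \right)} + 1112} = \frac{1}{\left(34 + \frac{1}{3} \cdot 25\right) + 1112} = \frac{1}{\left(34 + \frac{25}{3}\right) + 1112} = \frac{1}{\frac{127}{3} + 1112} = \frac{1}{\frac{3463}{3}} = \frac{3}{3463}$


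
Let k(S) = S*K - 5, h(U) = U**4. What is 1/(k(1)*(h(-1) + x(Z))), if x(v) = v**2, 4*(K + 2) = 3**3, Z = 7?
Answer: -2/25 ≈ -0.080000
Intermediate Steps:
K = 19/4 (K = -2 + (1/4)*3**3 = -2 + (1/4)*27 = -2 + 27/4 = 19/4 ≈ 4.7500)
k(S) = -5 + 19*S/4 (k(S) = S*(19/4) - 5 = 19*S/4 - 5 = -5 + 19*S/4)
1/(k(1)*(h(-1) + x(Z))) = 1/((-5 + (19/4)*1)*((-1)**4 + 7**2)) = 1/((-5 + 19/4)*(1 + 49)) = 1/(-1/4*50) = 1/(-25/2) = -2/25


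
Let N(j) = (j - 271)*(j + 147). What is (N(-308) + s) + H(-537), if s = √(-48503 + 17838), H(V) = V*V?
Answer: 381588 + I*√30665 ≈ 3.8159e+5 + 175.11*I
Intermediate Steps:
H(V) = V²
s = I*√30665 (s = √(-30665) = I*√30665 ≈ 175.11*I)
N(j) = (-271 + j)*(147 + j)
(N(-308) + s) + H(-537) = ((-39837 + (-308)² - 124*(-308)) + I*√30665) + (-537)² = ((-39837 + 94864 + 38192) + I*√30665) + 288369 = (93219 + I*√30665) + 288369 = 381588 + I*√30665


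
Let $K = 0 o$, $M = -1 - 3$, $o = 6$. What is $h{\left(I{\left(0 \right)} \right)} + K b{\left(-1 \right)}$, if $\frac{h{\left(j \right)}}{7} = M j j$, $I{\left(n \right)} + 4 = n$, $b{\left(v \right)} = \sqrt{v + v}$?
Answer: $-448$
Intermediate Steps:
$M = -4$ ($M = -1 - 3 = -4$)
$b{\left(v \right)} = \sqrt{2} \sqrt{v}$ ($b{\left(v \right)} = \sqrt{2 v} = \sqrt{2} \sqrt{v}$)
$K = 0$ ($K = 0 \cdot 6 = 0$)
$I{\left(n \right)} = -4 + n$
$h{\left(j \right)} = - 28 j^{2}$ ($h{\left(j \right)} = 7 - 4 j j = 7 \left(- 4 j^{2}\right) = - 28 j^{2}$)
$h{\left(I{\left(0 \right)} \right)} + K b{\left(-1 \right)} = - 28 \left(-4 + 0\right)^{2} + 0 \sqrt{2} \sqrt{-1} = - 28 \left(-4\right)^{2} + 0 \sqrt{2} i = \left(-28\right) 16 + 0 i \sqrt{2} = -448 + 0 = -448$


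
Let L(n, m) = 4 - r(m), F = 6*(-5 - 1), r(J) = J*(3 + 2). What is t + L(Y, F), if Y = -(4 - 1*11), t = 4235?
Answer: 4419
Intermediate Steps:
r(J) = 5*J (r(J) = J*5 = 5*J)
F = -36 (F = 6*(-6) = -36)
Y = 7 (Y = -(4 - 11) = -1*(-7) = 7)
L(n, m) = 4 - 5*m
t + L(Y, F) = 4235 + (4 - 5*(-36)) = 4235 + (4 + 180) = 4235 + 184 = 4419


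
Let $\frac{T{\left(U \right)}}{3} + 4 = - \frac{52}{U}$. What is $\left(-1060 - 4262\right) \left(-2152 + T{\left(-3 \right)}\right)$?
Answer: $11240064$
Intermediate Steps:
$T{\left(U \right)} = -12 - \frac{156}{U}$ ($T{\left(U \right)} = -12 + 3 \left(- \frac{52}{U}\right) = -12 - \frac{156}{U}$)
$\left(-1060 - 4262\right) \left(-2152 + T{\left(-3 \right)}\right) = \left(-1060 - 4262\right) \left(-2152 - \left(12 + \frac{156}{-3}\right)\right) = - 5322 \left(-2152 - -40\right) = - 5322 \left(-2152 + \left(-12 + 52\right)\right) = - 5322 \left(-2152 + 40\right) = \left(-5322\right) \left(-2112\right) = 11240064$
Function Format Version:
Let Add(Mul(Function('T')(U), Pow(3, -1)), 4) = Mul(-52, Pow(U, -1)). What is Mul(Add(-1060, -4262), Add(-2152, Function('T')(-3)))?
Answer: 11240064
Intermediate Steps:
Function('T')(U) = Add(-12, Mul(-156, Pow(U, -1))) (Function('T')(U) = Add(-12, Mul(3, Mul(-52, Pow(U, -1)))) = Add(-12, Mul(-156, Pow(U, -1))))
Mul(Add(-1060, -4262), Add(-2152, Function('T')(-3))) = Mul(Add(-1060, -4262), Add(-2152, Add(-12, Mul(-156, Pow(-3, -1))))) = Mul(-5322, Add(-2152, Add(-12, Mul(-156, Rational(-1, 3))))) = Mul(-5322, Add(-2152, Add(-12, 52))) = Mul(-5322, Add(-2152, 40)) = Mul(-5322, -2112) = 11240064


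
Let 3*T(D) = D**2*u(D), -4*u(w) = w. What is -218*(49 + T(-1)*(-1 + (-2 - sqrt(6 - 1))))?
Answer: -21255/2 + 109*sqrt(5)/6 ≈ -10587.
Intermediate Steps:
u(w) = -w/4
T(D) = -D**3/12 (T(D) = (D**2*(-D/4))/3 = (-D**3/4)/3 = -D**3/12)
-218*(49 + T(-1)*(-1 + (-2 - sqrt(6 - 1)))) = -218*(49 + (-1/12*(-1)**3)*(-1 + (-2 - sqrt(6 - 1)))) = -218*(49 + (-1/12*(-1))*(-1 + (-2 - sqrt(5)))) = -218*(49 + (-3 - sqrt(5))/12) = -218*(49 + (-1/4 - sqrt(5)/12)) = -218*(195/4 - sqrt(5)/12) = -21255/2 + 109*sqrt(5)/6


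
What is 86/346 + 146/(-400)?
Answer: -4029/34600 ≈ -0.11645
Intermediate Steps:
86/346 + 146/(-400) = 86*(1/346) + 146*(-1/400) = 43/173 - 73/200 = -4029/34600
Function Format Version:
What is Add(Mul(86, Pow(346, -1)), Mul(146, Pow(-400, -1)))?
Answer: Rational(-4029, 34600) ≈ -0.11645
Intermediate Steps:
Add(Mul(86, Pow(346, -1)), Mul(146, Pow(-400, -1))) = Add(Mul(86, Rational(1, 346)), Mul(146, Rational(-1, 400))) = Add(Rational(43, 173), Rational(-73, 200)) = Rational(-4029, 34600)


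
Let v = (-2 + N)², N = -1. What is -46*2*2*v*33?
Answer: -54648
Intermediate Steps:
v = 9 (v = (-2 - 1)² = (-3)² = 9)
-46*2*2*v*33 = -46*2*2*9*33 = -184*9*33 = -46*36*33 = -1656*33 = -54648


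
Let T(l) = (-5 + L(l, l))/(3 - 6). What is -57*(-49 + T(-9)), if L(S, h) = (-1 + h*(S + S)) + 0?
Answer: 5757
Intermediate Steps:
L(S, h) = -1 + 2*S*h (L(S, h) = (-1 + h*(2*S)) + 0 = (-1 + 2*S*h) + 0 = -1 + 2*S*h)
T(l) = 2 - 2*l²/3 (T(l) = (-5 + (-1 + 2*l*l))/(3 - 6) = (-5 + (-1 + 2*l²))/(-3) = (-6 + 2*l²)*(-⅓) = 2 - 2*l²/3)
-57*(-49 + T(-9)) = -57*(-49 + (2 - ⅔*(-9)²)) = -57*(-49 + (2 - ⅔*81)) = -57*(-49 + (2 - 54)) = -57*(-49 - 52) = -57*(-101) = 5757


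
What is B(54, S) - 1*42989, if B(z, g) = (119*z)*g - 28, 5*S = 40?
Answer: 8391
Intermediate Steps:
S = 8 (S = (⅕)*40 = 8)
B(z, g) = -28 + 119*g*z (B(z, g) = 119*g*z - 28 = -28 + 119*g*z)
B(54, S) - 1*42989 = (-28 + 119*8*54) - 1*42989 = (-28 + 51408) - 42989 = 51380 - 42989 = 8391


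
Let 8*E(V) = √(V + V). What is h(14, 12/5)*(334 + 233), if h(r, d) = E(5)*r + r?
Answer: 7938 + 3969*√10/4 ≈ 11076.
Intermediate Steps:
E(V) = √2*√V/8 (E(V) = √(V + V)/8 = √(2*V)/8 = (√2*√V)/8 = √2*√V/8)
h(r, d) = r + r*√10/8 (h(r, d) = (√2*√5/8)*r + r = (√10/8)*r + r = r*√10/8 + r = r + r*√10/8)
h(14, 12/5)*(334 + 233) = ((⅛)*14*(8 + √10))*(334 + 233) = (14 + 7*√10/4)*567 = 7938 + 3969*√10/4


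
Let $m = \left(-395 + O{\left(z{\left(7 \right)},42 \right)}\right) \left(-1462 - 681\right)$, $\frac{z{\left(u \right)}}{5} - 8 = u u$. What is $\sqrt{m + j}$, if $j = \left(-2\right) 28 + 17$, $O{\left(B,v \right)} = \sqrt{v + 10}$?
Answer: $\sqrt{846446 - 4286 \sqrt{13}} \approx 911.59$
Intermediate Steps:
$z{\left(u \right)} = 40 + 5 u^{2}$ ($z{\left(u \right)} = 40 + 5 u u = 40 + 5 u^{2}$)
$O{\left(B,v \right)} = \sqrt{10 + v}$
$j = -39$ ($j = -56 + 17 = -39$)
$m = 846485 - 4286 \sqrt{13}$ ($m = \left(-395 + \sqrt{10 + 42}\right) \left(-1462 - 681\right) = \left(-395 + \sqrt{52}\right) \left(-2143\right) = \left(-395 + 2 \sqrt{13}\right) \left(-2143\right) = 846485 - 4286 \sqrt{13} \approx 8.3103 \cdot 10^{5}$)
$\sqrt{m + j} = \sqrt{\left(846485 - 4286 \sqrt{13}\right) - 39} = \sqrt{846446 - 4286 \sqrt{13}}$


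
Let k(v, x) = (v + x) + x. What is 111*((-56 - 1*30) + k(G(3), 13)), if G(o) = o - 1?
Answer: -6438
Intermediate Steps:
G(o) = -1 + o
k(v, x) = v + 2*x
111*((-56 - 1*30) + k(G(3), 13)) = 111*((-56 - 1*30) + ((-1 + 3) + 2*13)) = 111*((-56 - 30) + (2 + 26)) = 111*(-86 + 28) = 111*(-58) = -6438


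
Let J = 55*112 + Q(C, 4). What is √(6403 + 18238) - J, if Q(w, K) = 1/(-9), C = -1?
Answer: -55439/9 + √24641 ≈ -6002.9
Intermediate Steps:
Q(w, K) = -⅑
J = 55439/9 (J = 55*112 - ⅑ = 6160 - ⅑ = 55439/9 ≈ 6159.9)
√(6403 + 18238) - J = √(6403 + 18238) - 1*55439/9 = √24641 - 55439/9 = -55439/9 + √24641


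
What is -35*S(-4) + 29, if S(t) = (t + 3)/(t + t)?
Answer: 197/8 ≈ 24.625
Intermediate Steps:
S(t) = (3 + t)/(2*t) (S(t) = (3 + t)/((2*t)) = (3 + t)*(1/(2*t)) = (3 + t)/(2*t))
-35*S(-4) + 29 = -35*(3 - 4)/(2*(-4)) + 29 = -35*(-1)*(-1)/(2*4) + 29 = -35*1/8 + 29 = -35/8 + 29 = 197/8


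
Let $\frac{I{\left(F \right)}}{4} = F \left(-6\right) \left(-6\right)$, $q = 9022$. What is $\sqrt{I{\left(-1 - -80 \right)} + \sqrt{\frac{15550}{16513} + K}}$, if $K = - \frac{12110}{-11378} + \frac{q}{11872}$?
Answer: $\frac{\sqrt{23021258593400580735936 + 711278603 \sqrt{22389520490717702349}}}{1422557206} \approx 106.67$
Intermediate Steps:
$K = \frac{61605559}{33769904}$ ($K = - \frac{12110}{-11378} + \frac{9022}{11872} = \left(-12110\right) \left(- \frac{1}{11378}\right) + 9022 \cdot \frac{1}{11872} = \frac{6055}{5689} + \frac{4511}{5936} = \frac{61605559}{33769904} \approx 1.8243$)
$I{\left(F \right)} = 144 F$ ($I{\left(F \right)} = 4 F \left(-6\right) \left(-6\right) = 4 - 6 F \left(-6\right) = 4 \cdot 36 F = 144 F$)
$\sqrt{I{\left(-1 - -80 \right)} + \sqrt{\frac{15550}{16513} + K}} = \sqrt{144 \left(-1 - -80\right) + \sqrt{\frac{15550}{16513} + \frac{61605559}{33769904}}} = \sqrt{144 \left(-1 + 80\right) + \sqrt{15550 \cdot \frac{1}{16513} + \frac{61605559}{33769904}}} = \sqrt{144 \cdot 79 + \sqrt{\frac{15550}{16513} + \frac{61605559}{33769904}}} = \sqrt{11376 + \sqrt{\frac{220344943281}{79663203536}}} = \sqrt{11376 + \frac{\sqrt{22389520490717702349}}{2845114412}}$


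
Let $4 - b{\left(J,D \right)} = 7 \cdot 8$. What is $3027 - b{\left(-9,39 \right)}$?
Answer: $3079$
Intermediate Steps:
$b{\left(J,D \right)} = -52$ ($b{\left(J,D \right)} = 4 - 7 \cdot 8 = 4 - 56 = -52$)
$3027 - b{\left(-9,39 \right)} = 3027 - -52 = 3027 + 52 = 3079$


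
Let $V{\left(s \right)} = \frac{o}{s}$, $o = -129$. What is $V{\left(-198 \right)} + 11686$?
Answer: $\frac{771319}{66} \approx 11687.0$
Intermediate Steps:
$V{\left(s \right)} = - \frac{129}{s}$
$V{\left(-198 \right)} + 11686 = - \frac{129}{-198} + 11686 = \left(-129\right) \left(- \frac{1}{198}\right) + 11686 = \frac{43}{66} + 11686 = \frac{771319}{66}$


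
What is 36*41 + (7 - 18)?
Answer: 1465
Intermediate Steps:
36*41 + (7 - 18) = 1476 - 11 = 1465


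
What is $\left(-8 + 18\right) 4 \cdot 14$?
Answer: $560$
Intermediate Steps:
$\left(-8 + 18\right) 4 \cdot 14 = 10 \cdot 4 \cdot 14 = 40 \cdot 14 = 560$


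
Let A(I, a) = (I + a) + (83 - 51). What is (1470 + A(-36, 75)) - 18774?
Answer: -17233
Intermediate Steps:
A(I, a) = 32 + I + a (A(I, a) = (I + a) + 32 = 32 + I + a)
(1470 + A(-36, 75)) - 18774 = (1470 + (32 - 36 + 75)) - 18774 = (1470 + 71) - 18774 = 1541 - 18774 = -17233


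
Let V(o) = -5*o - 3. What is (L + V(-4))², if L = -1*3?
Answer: 196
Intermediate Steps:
L = -3
V(o) = -3 - 5*o
(L + V(-4))² = (-3 + (-3 - 5*(-4)))² = (-3 + (-3 + 20))² = (-3 + 17)² = 14² = 196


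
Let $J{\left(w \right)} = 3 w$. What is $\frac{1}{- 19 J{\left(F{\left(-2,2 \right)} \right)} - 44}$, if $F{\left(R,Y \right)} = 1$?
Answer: $- \frac{1}{101} \approx -0.009901$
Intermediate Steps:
$\frac{1}{- 19 J{\left(F{\left(-2,2 \right)} \right)} - 44} = \frac{1}{- 19 \cdot 3 \cdot 1 - 44} = \frac{1}{\left(-19\right) 3 - 44} = \frac{1}{-57 - 44} = \frac{1}{-101} = - \frac{1}{101}$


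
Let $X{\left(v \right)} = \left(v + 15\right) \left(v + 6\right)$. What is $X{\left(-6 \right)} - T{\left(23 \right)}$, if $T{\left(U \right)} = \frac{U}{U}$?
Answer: $-1$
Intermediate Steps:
$T{\left(U \right)} = 1$
$X{\left(v \right)} = \left(6 + v\right) \left(15 + v\right)$ ($X{\left(v \right)} = \left(15 + v\right) \left(6 + v\right) = \left(6 + v\right) \left(15 + v\right)$)
$X{\left(-6 \right)} - T{\left(23 \right)} = \left(90 + \left(-6\right)^{2} + 21 \left(-6\right)\right) - 1 = \left(90 + 36 - 126\right) - 1 = 0 - 1 = -1$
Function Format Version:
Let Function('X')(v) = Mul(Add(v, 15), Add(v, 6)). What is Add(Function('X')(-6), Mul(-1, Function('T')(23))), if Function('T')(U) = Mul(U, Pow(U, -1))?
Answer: -1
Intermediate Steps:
Function('T')(U) = 1
Function('X')(v) = Mul(Add(6, v), Add(15, v)) (Function('X')(v) = Mul(Add(15, v), Add(6, v)) = Mul(Add(6, v), Add(15, v)))
Add(Function('X')(-6), Mul(-1, Function('T')(23))) = Add(Add(90, Pow(-6, 2), Mul(21, -6)), Mul(-1, 1)) = Add(Add(90, 36, -126), -1) = Add(0, -1) = -1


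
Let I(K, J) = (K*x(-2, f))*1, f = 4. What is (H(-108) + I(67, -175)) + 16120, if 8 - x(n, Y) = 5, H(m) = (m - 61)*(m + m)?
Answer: 52825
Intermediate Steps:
H(m) = 2*m*(-61 + m) (H(m) = (-61 + m)*(2*m) = 2*m*(-61 + m))
x(n, Y) = 3 (x(n, Y) = 8 - 1*5 = 8 - 5 = 3)
I(K, J) = 3*K (I(K, J) = (K*3)*1 = (3*K)*1 = 3*K)
(H(-108) + I(67, -175)) + 16120 = (2*(-108)*(-61 - 108) + 3*67) + 16120 = (2*(-108)*(-169) + 201) + 16120 = (36504 + 201) + 16120 = 36705 + 16120 = 52825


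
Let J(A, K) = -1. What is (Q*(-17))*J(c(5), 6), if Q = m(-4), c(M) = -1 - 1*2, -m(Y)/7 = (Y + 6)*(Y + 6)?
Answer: -476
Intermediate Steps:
m(Y) = -7*(6 + Y)² (m(Y) = -7*(Y + 6)*(Y + 6) = -7*(6 + Y)*(6 + Y) = -7*(6 + Y)²)
c(M) = -3 (c(M) = -1 - 2 = -3)
Q = -28 (Q = -7*(6 - 4)² = -7*2² = -7*4 = -28)
(Q*(-17))*J(c(5), 6) = -28*(-17)*(-1) = 476*(-1) = -476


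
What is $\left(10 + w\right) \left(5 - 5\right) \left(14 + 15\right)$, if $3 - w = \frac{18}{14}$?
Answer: $0$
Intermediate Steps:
$w = \frac{12}{7}$ ($w = 3 - \frac{18}{14} = 3 - 18 \cdot \frac{1}{14} = 3 - \frac{9}{7} = \frac{12}{7} \approx 1.7143$)
$\left(10 + w\right) \left(5 - 5\right) \left(14 + 15\right) = \left(10 + \frac{12}{7}\right) \left(5 - 5\right) \left(14 + 15\right) = \frac{82}{7} \cdot 0 \cdot 29 = 0 \cdot 29 = 0$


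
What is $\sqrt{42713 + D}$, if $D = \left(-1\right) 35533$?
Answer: $2 \sqrt{1795} \approx 84.735$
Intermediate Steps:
$D = -35533$
$\sqrt{42713 + D} = \sqrt{42713 - 35533} = \sqrt{7180} = 2 \sqrt{1795}$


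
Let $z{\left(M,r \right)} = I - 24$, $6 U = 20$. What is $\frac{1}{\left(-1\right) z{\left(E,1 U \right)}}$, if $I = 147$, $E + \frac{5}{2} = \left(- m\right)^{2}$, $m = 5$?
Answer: $- \frac{1}{123} \approx -0.0081301$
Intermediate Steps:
$U = \frac{10}{3}$ ($U = \frac{1}{6} \cdot 20 = \frac{10}{3} \approx 3.3333$)
$E = \frac{45}{2}$ ($E = - \frac{5}{2} + \left(\left(-1\right) 5\right)^{2} = - \frac{5}{2} + \left(-5\right)^{2} = - \frac{5}{2} + 25 = \frac{45}{2} \approx 22.5$)
$z{\left(M,r \right)} = 123$ ($z{\left(M,r \right)} = 147 - 24 = 123$)
$\frac{1}{\left(-1\right) z{\left(E,1 U \right)}} = \frac{1}{\left(-1\right) 123} = \frac{1}{-123} = - \frac{1}{123}$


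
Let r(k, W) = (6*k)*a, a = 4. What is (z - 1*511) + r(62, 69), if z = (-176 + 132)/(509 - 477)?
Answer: 7805/8 ≈ 975.63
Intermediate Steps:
z = -11/8 (z = -44/32 = -44*1/32 = -11/8 ≈ -1.3750)
r(k, W) = 24*k (r(k, W) = (6*k)*4 = 24*k)
(z - 1*511) + r(62, 69) = (-11/8 - 1*511) + 24*62 = (-11/8 - 511) + 1488 = -4099/8 + 1488 = 7805/8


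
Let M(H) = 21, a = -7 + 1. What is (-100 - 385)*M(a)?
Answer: -10185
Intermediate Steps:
a = -6
(-100 - 385)*M(a) = (-100 - 385)*21 = -485*21 = -10185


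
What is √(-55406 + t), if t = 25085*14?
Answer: 2*√73946 ≈ 543.86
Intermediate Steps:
t = 351190
√(-55406 + t) = √(-55406 + 351190) = √295784 = 2*√73946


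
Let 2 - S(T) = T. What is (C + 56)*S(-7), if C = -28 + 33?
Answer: 549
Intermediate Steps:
C = 5
S(T) = 2 - T
(C + 56)*S(-7) = (5 + 56)*(2 - 1*(-7)) = 61*(2 + 7) = 61*9 = 549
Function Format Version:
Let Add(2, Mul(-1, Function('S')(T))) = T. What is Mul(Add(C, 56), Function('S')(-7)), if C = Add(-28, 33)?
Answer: 549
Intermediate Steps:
C = 5
Function('S')(T) = Add(2, Mul(-1, T))
Mul(Add(C, 56), Function('S')(-7)) = Mul(Add(5, 56), Add(2, Mul(-1, -7))) = Mul(61, Add(2, 7)) = Mul(61, 9) = 549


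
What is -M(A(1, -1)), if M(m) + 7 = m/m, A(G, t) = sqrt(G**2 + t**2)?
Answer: 6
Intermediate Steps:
M(m) = -6 (M(m) = -7 + m/m = -7 + 1 = -6)
-M(A(1, -1)) = -1*(-6) = 6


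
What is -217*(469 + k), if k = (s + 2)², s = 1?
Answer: -103726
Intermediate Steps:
k = 9 (k = (1 + 2)² = 3² = 9)
-217*(469 + k) = -217*(469 + 9) = -217*478 = -103726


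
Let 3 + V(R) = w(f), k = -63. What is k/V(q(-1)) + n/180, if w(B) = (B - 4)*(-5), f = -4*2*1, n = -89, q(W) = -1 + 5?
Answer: -5471/3420 ≈ -1.5997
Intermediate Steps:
q(W) = 4
f = -8 (f = -8*1 = -8)
w(B) = 20 - 5*B (w(B) = (-4 + B)*(-5) = 20 - 5*B)
V(R) = 57 (V(R) = -3 + (20 - 5*(-8)) = -3 + (20 + 40) = -3 + 60 = 57)
k/V(q(-1)) + n/180 = -63/57 - 89/180 = -63*1/57 - 89*1/180 = -21/19 - 89/180 = -5471/3420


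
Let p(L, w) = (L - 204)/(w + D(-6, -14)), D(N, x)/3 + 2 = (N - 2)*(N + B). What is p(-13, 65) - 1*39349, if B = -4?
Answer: -11765568/299 ≈ -39350.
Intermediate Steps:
D(N, x) = -6 + 3*(-4 + N)*(-2 + N) (D(N, x) = -6 + 3*((N - 2)*(N - 4)) = -6 + 3*((-2 + N)*(-4 + N)) = -6 + 3*((-4 + N)*(-2 + N)) = -6 + 3*(-4 + N)*(-2 + N))
p(L, w) = (-204 + L)/(234 + w) (p(L, w) = (L - 204)/(w + (18 - 18*(-6) + 3*(-6)²)) = (-204 + L)/(w + (18 + 108 + 3*36)) = (-204 + L)/(w + (18 + 108 + 108)) = (-204 + L)/(w + 234) = (-204 + L)/(234 + w))
p(-13, 65) - 1*39349 = (-204 - 13)/(234 + 65) - 1*39349 = -217/299 - 39349 = -11765568/299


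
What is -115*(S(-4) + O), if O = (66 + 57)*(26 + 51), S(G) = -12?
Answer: -1087785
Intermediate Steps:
O = 9471 (O = 123*77 = 9471)
-115*(S(-4) + O) = -115*(-12 + 9471) = -115*9459 = -1087785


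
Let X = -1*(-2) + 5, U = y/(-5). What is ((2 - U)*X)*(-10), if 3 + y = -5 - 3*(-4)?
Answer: -196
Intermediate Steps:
y = 4 (y = -3 + (-5 - 3*(-4)) = -3 + (-5 + 12) = -3 + 7 = 4)
U = -⅘ (U = 4/(-5) = 4*(-⅕) = -⅘ ≈ -0.80000)
X = 7 (X = 2 + 5 = 7)
((2 - U)*X)*(-10) = ((2 - 1*(-⅘))*7)*(-10) = ((2 + ⅘)*7)*(-10) = ((14/5)*7)*(-10) = (98/5)*(-10) = -196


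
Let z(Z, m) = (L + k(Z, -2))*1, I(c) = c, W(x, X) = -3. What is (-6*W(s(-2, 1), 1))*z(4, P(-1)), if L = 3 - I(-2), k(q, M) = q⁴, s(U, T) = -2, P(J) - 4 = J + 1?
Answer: 4698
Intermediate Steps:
P(J) = 5 + J (P(J) = 4 + (J + 1) = 4 + (1 + J) = 5 + J)
L = 5 (L = 3 - 1*(-2) = 3 + 2 = 5)
z(Z, m) = 5 + Z⁴ (z(Z, m) = (5 + Z⁴)*1 = 5 + Z⁴)
(-6*W(s(-2, 1), 1))*z(4, P(-1)) = (-6*(-3))*(5 + 4⁴) = 18*(5 + 256) = 18*261 = 4698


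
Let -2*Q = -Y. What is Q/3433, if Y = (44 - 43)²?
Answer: 1/6866 ≈ 0.00014565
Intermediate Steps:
Y = 1 (Y = 1² = 1)
Q = ½ (Q = -(-1)/2 = -½*(-1) = ½ ≈ 0.50000)
Q/3433 = (½)/3433 = (½)*(1/3433) = 1/6866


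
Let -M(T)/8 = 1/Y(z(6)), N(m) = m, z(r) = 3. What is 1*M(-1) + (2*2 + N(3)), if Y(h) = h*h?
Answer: 55/9 ≈ 6.1111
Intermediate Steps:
Y(h) = h²
M(T) = -8/9 (M(T) = -8/(3²) = -8/9)
1*M(-1) + (2*2 + N(3)) = 1*(-8/9) + (2*2 + 3) = -8/9 + (4 + 3) = -8/9 + 7 = 55/9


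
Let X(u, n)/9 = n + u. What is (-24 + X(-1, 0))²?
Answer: 1089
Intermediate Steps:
X(u, n) = 9*n + 9*u (X(u, n) = 9*(n + u) = 9*n + 9*u)
(-24 + X(-1, 0))² = (-24 + (9*0 + 9*(-1)))² = (-24 + (0 - 9))² = (-24 - 9)² = (-33)² = 1089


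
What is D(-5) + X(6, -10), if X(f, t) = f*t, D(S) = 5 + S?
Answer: -60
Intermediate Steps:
D(-5) + X(6, -10) = (5 - 5) + 6*(-10) = 0 - 60 = -60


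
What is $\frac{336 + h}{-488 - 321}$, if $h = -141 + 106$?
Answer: $- \frac{301}{809} \approx -0.37206$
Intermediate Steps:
$h = -35$
$\frac{336 + h}{-488 - 321} = \frac{336 - 35}{-488 - 321} = \frac{301}{-809} = 301 \left(- \frac{1}{809}\right) = - \frac{301}{809}$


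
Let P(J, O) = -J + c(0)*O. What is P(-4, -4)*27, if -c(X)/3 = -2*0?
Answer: 108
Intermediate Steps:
c(X) = 0 (c(X) = -(-6)*0 = -3*0 = 0)
P(J, O) = -J (P(J, O) = -J + 0*O = -J + 0 = -J)
P(-4, -4)*27 = -1*(-4)*27 = 4*27 = 108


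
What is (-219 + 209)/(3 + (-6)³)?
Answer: 10/213 ≈ 0.046948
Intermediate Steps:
(-219 + 209)/(3 + (-6)³) = -10/(3 - 216) = -10/(-213) = -10*(-1/213) = 10/213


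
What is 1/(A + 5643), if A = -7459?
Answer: -1/1816 ≈ -0.00055066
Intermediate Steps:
1/(A + 5643) = 1/(-7459 + 5643) = 1/(-1816) = -1/1816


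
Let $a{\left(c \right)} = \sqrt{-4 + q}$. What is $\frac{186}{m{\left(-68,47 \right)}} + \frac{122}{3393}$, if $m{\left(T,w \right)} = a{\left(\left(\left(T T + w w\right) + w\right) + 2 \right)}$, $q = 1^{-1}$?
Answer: $\frac{122}{3393} - 62 i \sqrt{3} \approx 0.035956 - 107.39 i$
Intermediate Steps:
$q = 1$
$a{\left(c \right)} = i \sqrt{3}$ ($a{\left(c \right)} = \sqrt{-4 + 1} = \sqrt{-3} = i \sqrt{3}$)
$m{\left(T,w \right)} = i \sqrt{3}$
$\frac{186}{m{\left(-68,47 \right)}} + \frac{122}{3393} = \frac{186}{i \sqrt{3}} + \frac{122}{3393} = 186 \left(- \frac{i \sqrt{3}}{3}\right) + 122 \cdot \frac{1}{3393} = - 62 i \sqrt{3} + \frac{122}{3393} = \frac{122}{3393} - 62 i \sqrt{3}$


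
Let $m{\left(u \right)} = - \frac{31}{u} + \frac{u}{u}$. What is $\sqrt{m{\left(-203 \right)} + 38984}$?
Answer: $\frac{\sqrt{1606539158}}{203} \approx 197.45$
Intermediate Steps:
$m{\left(u \right)} = 1 - \frac{31}{u}$ ($m{\left(u \right)} = - \frac{31}{u} + 1 = 1 - \frac{31}{u}$)
$\sqrt{m{\left(-203 \right)} + 38984} = \sqrt{\frac{-31 - 203}{-203} + 38984} = \sqrt{\left(- \frac{1}{203}\right) \left(-234\right) + 38984} = \sqrt{\frac{234}{203} + 38984} = \sqrt{\frac{7913986}{203}} = \frac{\sqrt{1606539158}}{203}$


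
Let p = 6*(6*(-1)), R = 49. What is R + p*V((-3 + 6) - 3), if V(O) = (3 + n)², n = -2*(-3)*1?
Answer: -2867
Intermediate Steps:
n = 6 (n = 6*1 = 6)
p = -36 (p = 6*(-6) = -36)
V(O) = 81 (V(O) = (3 + 6)² = 9² = 81)
R + p*V((-3 + 6) - 3) = 49 - 36*81 = 49 - 2916 = -2867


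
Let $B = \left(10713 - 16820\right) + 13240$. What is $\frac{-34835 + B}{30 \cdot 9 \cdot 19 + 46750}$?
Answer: $- \frac{13851}{25940} \approx -0.53396$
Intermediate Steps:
$B = 7133$ ($B = -6107 + 13240 = 7133$)
$\frac{-34835 + B}{30 \cdot 9 \cdot 19 + 46750} = \frac{-34835 + 7133}{30 \cdot 9 \cdot 19 + 46750} = - \frac{27702}{270 \cdot 19 + 46750} = - \frac{27702}{5130 + 46750} = - \frac{27702}{51880} = \left(-27702\right) \frac{1}{51880} = - \frac{13851}{25940}$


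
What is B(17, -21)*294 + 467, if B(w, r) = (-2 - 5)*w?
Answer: -34519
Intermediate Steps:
B(w, r) = -7*w
B(17, -21)*294 + 467 = -7*17*294 + 467 = -119*294 + 467 = -34986 + 467 = -34519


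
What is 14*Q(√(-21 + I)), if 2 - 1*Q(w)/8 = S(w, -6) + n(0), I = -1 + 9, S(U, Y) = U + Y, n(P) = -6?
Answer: 1568 - 112*I*√13 ≈ 1568.0 - 403.82*I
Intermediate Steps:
I = 8
Q(w) = 112 - 8*w (Q(w) = 16 - 8*((w - 6) - 6) = 16 - 8*((-6 + w) - 6) = 16 - 8*(-12 + w) = 16 + (96 - 8*w) = 112 - 8*w)
14*Q(√(-21 + I)) = 14*(112 - 8*√(-21 + 8)) = 14*(112 - 8*I*√13) = 1568 - 112*I*√13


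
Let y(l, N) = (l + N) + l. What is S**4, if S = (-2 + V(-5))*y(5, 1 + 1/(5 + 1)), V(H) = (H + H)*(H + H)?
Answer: 116167202491921/81 ≈ 1.4342e+12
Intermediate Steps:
V(H) = 4*H**2 (V(H) = (2*H)*(2*H) = 4*H**2)
y(l, N) = N + 2*l (y(l, N) = (N + l) + l = N + 2*l)
S = 3283/3 (S = (-2 + 4*(-5)**2)*((1 + 1/(5 + 1)) + 2*5) = (-2 + 4*25)*((1 + 1/6) + 10) = (-2 + 100)*((1 + 1/6) + 10) = 98*(7/6 + 10) = 98*(67/6) = 3283/3 ≈ 1094.3)
S**4 = (3283/3)**4 = 116167202491921/81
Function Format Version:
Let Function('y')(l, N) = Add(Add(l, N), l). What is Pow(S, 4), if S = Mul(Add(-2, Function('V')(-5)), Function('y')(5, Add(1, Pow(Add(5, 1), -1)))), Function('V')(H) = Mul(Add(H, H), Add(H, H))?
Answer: Rational(116167202491921, 81) ≈ 1.4342e+12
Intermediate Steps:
Function('V')(H) = Mul(4, Pow(H, 2)) (Function('V')(H) = Mul(Mul(2, H), Mul(2, H)) = Mul(4, Pow(H, 2)))
Function('y')(l, N) = Add(N, Mul(2, l)) (Function('y')(l, N) = Add(Add(N, l), l) = Add(N, Mul(2, l)))
S = Rational(3283, 3) (S = Mul(Add(-2, Mul(4, Pow(-5, 2))), Add(Add(1, Pow(Add(5, 1), -1)), Mul(2, 5))) = Mul(Add(-2, Mul(4, 25)), Add(Add(1, Pow(6, -1)), 10)) = Mul(Add(-2, 100), Add(Add(1, Rational(1, 6)), 10)) = Mul(98, Add(Rational(7, 6), 10)) = Mul(98, Rational(67, 6)) = Rational(3283, 3) ≈ 1094.3)
Pow(S, 4) = Pow(Rational(3283, 3), 4) = Rational(116167202491921, 81)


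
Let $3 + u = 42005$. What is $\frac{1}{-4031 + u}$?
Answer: $\frac{1}{37971} \approx 2.6336 \cdot 10^{-5}$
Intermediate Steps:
$u = 42002$ ($u = -3 + 42005 = 42002$)
$\frac{1}{-4031 + u} = \frac{1}{-4031 + 42002} = \frac{1}{37971}$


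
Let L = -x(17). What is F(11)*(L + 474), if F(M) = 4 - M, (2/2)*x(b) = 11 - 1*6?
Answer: -3283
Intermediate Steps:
x(b) = 5 (x(b) = 11 - 1*6 = 11 - 6 = 5)
L = -5 (L = -1*5 = -5)
F(11)*(L + 474) = (4 - 1*11)*(-5 + 474) = (4 - 11)*469 = -7*469 = -3283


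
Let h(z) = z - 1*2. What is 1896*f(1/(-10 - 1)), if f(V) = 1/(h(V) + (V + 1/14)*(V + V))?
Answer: -200739/221 ≈ -908.32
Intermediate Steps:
h(z) = -2 + z (h(z) = z - 2 = -2 + z)
f(V) = 1/(-2 + V + 2*V*(1/14 + V)) (f(V) = 1/((-2 + V) + (V + 1/14)*(V + V)) = 1/((-2 + V) + (V + 1/14)*(2*V)) = 1/((-2 + V) + (1/14 + V)*(2*V)) = 1/((-2 + V) + 2*V*(1/14 + V)) = 1/(-2 + V + 2*V*(1/14 + V)))
1896*f(1/(-10 - 1)) = 1896*(7/(2*(-7 + 4/(-10 - 1) + 7*(1/(-10 - 1))²))) = 1896*(7/(2*(-7 + 4/(-11) + 7*(1/(-11))²))) = 1896*(7/(2*(-7 + 4*(-1/11) + 7*(-1/11)²))) = 1896*(7/(2*(-7 - 4/11 + 7*(1/121)))) = 1896*(7/(2*(-7 - 4/11 + 7/121))) = 1896*(7/(2*(-884/121))) = 1896*((7/2)*(-121/884)) = 1896*(-847/1768) = -200739/221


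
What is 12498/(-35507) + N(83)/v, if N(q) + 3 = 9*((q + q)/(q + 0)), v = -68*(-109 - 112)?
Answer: -187287339/533599196 ≈ -0.35099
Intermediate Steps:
v = 15028 (v = -68*(-221) = 15028)
N(q) = 15 (N(q) = -3 + 9*((q + q)/(q + 0)) = -3 + 9*((2*q)/q) = -3 + 9*2 = -3 + 18 = 15)
12498/(-35507) + N(83)/v = 12498/(-35507) + 15/15028 = 12498*(-1/35507) + 15*(1/15028) = -12498/35507 + 15/15028 = -187287339/533599196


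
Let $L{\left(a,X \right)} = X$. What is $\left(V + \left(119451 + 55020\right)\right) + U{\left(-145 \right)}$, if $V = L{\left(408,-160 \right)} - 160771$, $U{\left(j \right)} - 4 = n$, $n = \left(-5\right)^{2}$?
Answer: $13569$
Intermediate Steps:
$n = 25$
$U{\left(j \right)} = 29$ ($U{\left(j \right)} = 4 + 25 = 29$)
$V = -160931$ ($V = -160 - 160771 = -160931$)
$\left(V + \left(119451 + 55020\right)\right) + U{\left(-145 \right)} = \left(-160931 + \left(119451 + 55020\right)\right) + 29 = \left(-160931 + 174471\right) + 29 = 13540 + 29 = 13569$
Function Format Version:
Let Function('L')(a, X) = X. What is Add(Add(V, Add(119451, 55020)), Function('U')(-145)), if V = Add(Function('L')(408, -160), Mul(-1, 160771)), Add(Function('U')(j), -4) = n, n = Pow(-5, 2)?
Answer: 13569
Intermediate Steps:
n = 25
Function('U')(j) = 29 (Function('U')(j) = Add(4, 25) = 29)
V = -160931 (V = Add(-160, Mul(-1, 160771)) = Add(-160, -160771) = -160931)
Add(Add(V, Add(119451, 55020)), Function('U')(-145)) = Add(Add(-160931, Add(119451, 55020)), 29) = Add(Add(-160931, 174471), 29) = Add(13540, 29) = 13569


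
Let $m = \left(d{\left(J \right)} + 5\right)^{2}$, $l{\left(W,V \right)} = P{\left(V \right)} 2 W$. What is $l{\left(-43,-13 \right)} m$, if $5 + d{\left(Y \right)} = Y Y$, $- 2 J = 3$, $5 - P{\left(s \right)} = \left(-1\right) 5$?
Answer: $- \frac{17415}{4} \approx -4353.8$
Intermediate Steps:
$P{\left(s \right)} = 10$ ($P{\left(s \right)} = 5 - \left(-1\right) 5 = 5 - -5 = 5 + 5 = 10$)
$l{\left(W,V \right)} = 20 W$ ($l{\left(W,V \right)} = 10 \cdot 2 W = 20 W$)
$J = - \frac{3}{2}$ ($J = \left(- \frac{1}{2}\right) 3 = - \frac{3}{2} \approx -1.5$)
$d{\left(Y \right)} = -5 + Y^{2}$ ($d{\left(Y \right)} = -5 + Y Y = -5 + Y^{2}$)
$m = \frac{81}{16}$ ($m = \left(\left(-5 + \left(- \frac{3}{2}\right)^{2}\right) + 5\right)^{2} = \left(\left(-5 + \frac{9}{4}\right) + 5\right)^{2} = \left(- \frac{11}{4} + 5\right)^{2} = \left(\frac{9}{4}\right)^{2} = \frac{81}{16} \approx 5.0625$)
$l{\left(-43,-13 \right)} m = 20 \left(-43\right) \frac{81}{16} = \left(-860\right) \frac{81}{16} = - \frac{17415}{4}$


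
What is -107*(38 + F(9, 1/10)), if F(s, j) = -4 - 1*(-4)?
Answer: -4066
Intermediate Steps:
F(s, j) = 0 (F(s, j) = -4 + 4 = 0)
-107*(38 + F(9, 1/10)) = -107*(38 + 0) = -107*38 = -4066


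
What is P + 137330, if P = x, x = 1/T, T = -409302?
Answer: 56209443659/409302 ≈ 1.3733e+5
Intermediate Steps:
x = -1/409302 (x = 1/(-409302) = -1/409302 ≈ -2.4432e-6)
P = -1/409302 ≈ -2.4432e-6
P + 137330 = -1/409302 + 137330 = 56209443659/409302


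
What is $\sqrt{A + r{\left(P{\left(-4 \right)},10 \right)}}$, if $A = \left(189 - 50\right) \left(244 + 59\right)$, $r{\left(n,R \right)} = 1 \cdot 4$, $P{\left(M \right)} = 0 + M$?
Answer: $\sqrt{42121} \approx 205.23$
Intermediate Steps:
$P{\left(M \right)} = M$
$r{\left(n,R \right)} = 4$
$A = 42117$ ($A = 139 \cdot 303 = 42117$)
$\sqrt{A + r{\left(P{\left(-4 \right)},10 \right)}} = \sqrt{42117 + 4} = \sqrt{42121}$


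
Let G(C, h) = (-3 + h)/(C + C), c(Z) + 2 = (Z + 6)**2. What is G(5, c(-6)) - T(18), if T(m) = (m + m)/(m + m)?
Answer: -3/2 ≈ -1.5000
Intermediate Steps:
c(Z) = -2 + (6 + Z)**2 (c(Z) = -2 + (Z + 6)**2 = -2 + (6 + Z)**2)
G(C, h) = (-3 + h)/(2*C) (G(C, h) = (-3 + h)/((2*C)) = (-3 + h)*(1/(2*C)) = (-3 + h)/(2*C))
T(m) = 1 (T(m) = (2*m)/((2*m)) = (2*m)*(1/(2*m)) = 1)
G(5, c(-6)) - T(18) = (1/2)*(-3 + (-2 + (6 - 6)**2))/5 - 1*1 = (1/2)*(1/5)*(-3 + (-2 + 0**2)) - 1 = (1/2)*(1/5)*(-3 + (-2 + 0)) - 1 = (1/2)*(1/5)*(-3 - 2) - 1 = (1/2)*(1/5)*(-5) - 1 = -1/2 - 1 = -3/2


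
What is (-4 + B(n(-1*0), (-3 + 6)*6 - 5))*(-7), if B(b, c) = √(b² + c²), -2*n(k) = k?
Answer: -63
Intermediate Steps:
n(k) = -k/2
(-4 + B(n(-1*0), (-3 + 6)*6 - 5))*(-7) = (-4 + √((-(-1)*0/2)² + ((-3 + 6)*6 - 5)²))*(-7) = (-4 + √((-½*0)² + (3*6 - 5)²))*(-7) = (-4 + √(0² + (18 - 5)²))*(-7) = (-4 + √(0 + 13²))*(-7) = (-4 + √(0 + 169))*(-7) = (-4 + √169)*(-7) = (-4 + 13)*(-7) = 9*(-7) = -63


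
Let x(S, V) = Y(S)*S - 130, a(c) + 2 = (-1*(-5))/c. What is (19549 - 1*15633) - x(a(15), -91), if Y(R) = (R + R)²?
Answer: 109742/27 ≈ 4064.5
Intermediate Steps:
Y(R) = 4*R² (Y(R) = (2*R)² = 4*R²)
a(c) = -2 + 5/c (a(c) = -2 + (-1*(-5))/c = -2 + 5/c)
x(S, V) = -130 + 4*S³ (x(S, V) = (4*S²)*S - 130 = 4*S³ - 130 = -130 + 4*S³)
(19549 - 1*15633) - x(a(15), -91) = (19549 - 1*15633) - (-130 + 4*(-2 + 5/15)³) = (19549 - 15633) - (-130 + 4*(-2 + 5*(1/15))³) = 3916 - (-130 + 4*(-2 + ⅓)³) = 3916 - (-130 + 4*(-5/3)³) = 3916 - (-130 + 4*(-125/27)) = 3916 - (-130 - 500/27) = 3916 - 1*(-4010/27) = 3916 + 4010/27 = 109742/27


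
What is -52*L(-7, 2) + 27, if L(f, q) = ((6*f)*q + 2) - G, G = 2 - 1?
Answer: 4343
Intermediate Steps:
G = 1
L(f, q) = 1 + 6*f*q (L(f, q) = ((6*f)*q + 2) - 1*1 = (6*f*q + 2) - 1 = (2 + 6*f*q) - 1 = 1 + 6*f*q)
-52*L(-7, 2) + 27 = -52*(1 + 6*(-7)*2) + 27 = -52*(1 - 84) + 27 = -52*(-83) + 27 = 4316 + 27 = 4343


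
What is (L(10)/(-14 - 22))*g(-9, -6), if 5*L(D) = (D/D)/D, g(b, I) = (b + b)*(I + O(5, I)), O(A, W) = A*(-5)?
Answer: -31/100 ≈ -0.31000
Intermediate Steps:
O(A, W) = -5*A
g(b, I) = 2*b*(-25 + I) (g(b, I) = (b + b)*(I - 5*5) = (2*b)*(I - 25) = (2*b)*(-25 + I) = 2*b*(-25 + I))
L(D) = 1/(5*D) (L(D) = ((D/D)/D)/5 = (1/D)/5 = 1/(5*D))
(L(10)/(-14 - 22))*g(-9, -6) = (((⅕)/10)/(-14 - 22))*(2*(-9)*(-25 - 6)) = (((⅕)*(⅒))/(-36))*(2*(-9)*(-31)) = -1/36*1/50*558 = -1/1800*558 = -31/100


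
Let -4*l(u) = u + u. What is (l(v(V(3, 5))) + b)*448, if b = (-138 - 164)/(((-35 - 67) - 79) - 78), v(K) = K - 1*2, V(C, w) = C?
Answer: 11040/37 ≈ 298.38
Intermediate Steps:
v(K) = -2 + K (v(K) = K - 2 = -2 + K)
l(u) = -u/2 (l(u) = -(u + u)/4 = -u/2)
b = 302/259 (b = -302/((-102 - 79) - 78) = -302/(-181 - 78) = -302/(-259) = -302*(-1/259) = 302/259 ≈ 1.1660)
(l(v(V(3, 5))) + b)*448 = (-(-2 + 3)/2 + 302/259)*448 = (-1/2*1 + 302/259)*448 = (-1/2 + 302/259)*448 = (345/518)*448 = 11040/37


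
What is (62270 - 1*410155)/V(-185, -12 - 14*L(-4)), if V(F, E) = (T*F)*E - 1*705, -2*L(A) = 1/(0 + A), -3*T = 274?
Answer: 417462/279641 ≈ 1.4928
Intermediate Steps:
T = -274/3 (T = -⅓*274 = -274/3 ≈ -91.333)
L(A) = -1/(2*A) (L(A) = -1/(2*(0 + A)) = -1/(2*A))
V(F, E) = -705 - 274*E*F/3 (V(F, E) = (-274*F/3)*E - 1*705 = -274*E*F/3 - 705 = -705 - 274*E*F/3)
(62270 - 1*410155)/V(-185, -12 - 14*L(-4)) = (62270 - 1*410155)/(-705 - 274/3*(-12 - (-7)/(-4))*(-185)) = (62270 - 410155)/(-705 - 274/3*(-12 - (-7)*(-1)/4)*(-185)) = -347885/(-705 - 274/3*(-12 - 14*⅛)*(-185)) = -347885/(-705 - 274/3*(-12 - 7/4)*(-185)) = -347885/(-705 - 274/3*(-55/4)*(-185)) = -347885/(-705 - 1393975/6) = -347885/(-1398205/6) = -347885*(-6/1398205) = 417462/279641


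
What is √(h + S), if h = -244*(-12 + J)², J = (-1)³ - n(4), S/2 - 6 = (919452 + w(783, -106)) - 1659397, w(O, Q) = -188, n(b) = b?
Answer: I*√1550770 ≈ 1245.3*I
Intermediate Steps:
S = -1480254 (S = 12 + 2*((919452 - 188) - 1659397) = 12 + 2*(919264 - 1659397) = 12 + 2*(-740133) = 12 - 1480266 = -1480254)
J = -5 (J = (-1)³ - 1*4 = -1 - 4 = -5)
h = -70516 (h = -244*(-12 - 5)² = -244*(-17)² = -244*289 = -70516)
√(h + S) = √(-70516 - 1480254) = √(-1550770) = I*√1550770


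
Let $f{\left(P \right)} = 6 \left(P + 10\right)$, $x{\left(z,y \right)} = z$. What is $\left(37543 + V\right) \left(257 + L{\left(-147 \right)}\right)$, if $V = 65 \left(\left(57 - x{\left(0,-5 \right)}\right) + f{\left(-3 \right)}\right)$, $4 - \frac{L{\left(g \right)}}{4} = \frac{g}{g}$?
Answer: $11830082$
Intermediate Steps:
$f{\left(P \right)} = 60 + 6 P$ ($f{\left(P \right)} = 6 \left(10 + P\right) = 60 + 6 P$)
$L{\left(g \right)} = 12$ ($L{\left(g \right)} = 16 - 4 \frac{g}{g} = 16 - 4 = 12$)
$V = 6435$ ($V = 65 \left(\left(57 - 0\right) + \left(60 + 6 \left(-3\right)\right)\right) = 65 \left(\left(57 + 0\right) + \left(60 - 18\right)\right) = 65 \left(57 + 42\right) = 65 \cdot 99 = 6435$)
$\left(37543 + V\right) \left(257 + L{\left(-147 \right)}\right) = \left(37543 + 6435\right) \left(257 + 12\right) = 43978 \cdot 269 = 11830082$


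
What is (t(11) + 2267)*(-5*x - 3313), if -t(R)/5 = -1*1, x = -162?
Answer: -5686816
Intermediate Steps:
t(R) = 5 (t(R) = -(-5) = -5*(-1) = 5)
(t(11) + 2267)*(-5*x - 3313) = (5 + 2267)*(-5*(-162) - 3313) = 2272*(810 - 3313) = 2272*(-2503) = -5686816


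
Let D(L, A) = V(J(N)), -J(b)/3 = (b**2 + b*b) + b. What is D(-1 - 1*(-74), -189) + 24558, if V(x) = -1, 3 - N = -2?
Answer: 24557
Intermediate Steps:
N = 5 (N = 3 - 1*(-2) = 3 + 2 = 5)
J(b) = -6*b**2 - 3*b (J(b) = -3*((b**2 + b*b) + b) = -3*((b**2 + b**2) + b) = -3*(2*b**2 + b) = -3*(b + 2*b**2) = -6*b**2 - 3*b)
D(L, A) = -1
D(-1 - 1*(-74), -189) + 24558 = -1 + 24558 = 24557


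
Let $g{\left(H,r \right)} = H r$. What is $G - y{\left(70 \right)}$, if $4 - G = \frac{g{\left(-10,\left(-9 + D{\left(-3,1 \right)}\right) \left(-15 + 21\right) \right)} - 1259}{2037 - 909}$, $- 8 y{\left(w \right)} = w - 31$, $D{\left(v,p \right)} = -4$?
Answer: $\frac{5245}{564} \approx 9.2997$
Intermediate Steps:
$y{\left(w \right)} = \frac{31}{8} - \frac{w}{8}$ ($y{\left(w \right)} = - \frac{w - 31}{8} = - \frac{-31 + w}{8} = \frac{31}{8} - \frac{w}{8}$)
$G = \frac{4991}{1128}$ ($G = 4 - \frac{- 10 \left(-9 - 4\right) \left(-15 + 21\right) - 1259}{2037 - 909} = 4 - \frac{- 10 \left(\left(-13\right) 6\right) - 1259}{1128} = 4 - \left(\left(-10\right) \left(-78\right) - 1259\right) \frac{1}{1128} = 4 - \left(780 - 1259\right) \frac{1}{1128} = 4 - \left(-479\right) \frac{1}{1128} = 4 - - \frac{479}{1128} = 4 + \frac{479}{1128} = \frac{4991}{1128} \approx 4.4246$)
$G - y{\left(70 \right)} = \frac{4991}{1128} - \left(\frac{31}{8} - \frac{35}{4}\right) = \frac{4991}{1128} - - \frac{39}{8} = \frac{4991}{1128} + \frac{39}{8} = \frac{5245}{564}$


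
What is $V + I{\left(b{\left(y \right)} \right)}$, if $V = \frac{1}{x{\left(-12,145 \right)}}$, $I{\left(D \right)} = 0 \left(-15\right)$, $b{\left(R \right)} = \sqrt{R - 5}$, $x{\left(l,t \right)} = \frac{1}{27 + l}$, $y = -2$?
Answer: $15$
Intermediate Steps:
$b{\left(R \right)} = \sqrt{-5 + R}$
$I{\left(D \right)} = 0$
$V = 15$ ($V = \frac{1}{\frac{1}{27 - 12}} = \frac{1}{\frac{1}{15}} = 15$)
$V + I{\left(b{\left(y \right)} \right)} = 15 + 0 = 15$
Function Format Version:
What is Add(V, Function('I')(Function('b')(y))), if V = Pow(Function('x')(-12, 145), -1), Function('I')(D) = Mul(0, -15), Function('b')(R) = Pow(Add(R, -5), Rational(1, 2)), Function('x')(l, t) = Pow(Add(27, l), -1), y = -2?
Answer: 15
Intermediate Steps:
Function('b')(R) = Pow(Add(-5, R), Rational(1, 2))
Function('I')(D) = 0
V = 15 (V = Pow(Pow(Add(27, -12), -1), -1) = Pow(Pow(15, -1), -1) = Pow(Rational(1, 15), -1) = 15)
Add(V, Function('I')(Function('b')(y))) = Add(15, 0) = 15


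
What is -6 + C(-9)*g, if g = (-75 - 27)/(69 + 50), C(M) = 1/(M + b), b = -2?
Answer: -456/77 ≈ -5.9221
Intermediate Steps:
C(M) = 1/(-2 + M) (C(M) = 1/(M - 2) = 1/(-2 + M))
g = -6/7 (g = -102/119 = -102*1/119 = -6/7 ≈ -0.85714)
-6 + C(-9)*g = -6 - 6/7/(-2 - 9) = -6 - 6/7/(-11) = -6 - 1/11*(-6/7) = -6 + 6/77 = -456/77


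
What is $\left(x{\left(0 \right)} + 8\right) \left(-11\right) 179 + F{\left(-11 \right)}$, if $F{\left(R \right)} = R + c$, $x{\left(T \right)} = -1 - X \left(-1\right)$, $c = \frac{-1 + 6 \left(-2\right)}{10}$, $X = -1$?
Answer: $- \frac{118263}{10} \approx -11826.0$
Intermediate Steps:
$c = - \frac{13}{10}$ ($c = \left(-1 - 12\right) \frac{1}{10} = \left(-13\right) \frac{1}{10} = - \frac{13}{10} \approx -1.3$)
$x{\left(T \right)} = -2$ ($x{\left(T \right)} = -1 - \left(-1\right) \left(-1\right) = -1 - 1 = -2$)
$F{\left(R \right)} = - \frac{13}{10} + R$ ($F{\left(R \right)} = R - \frac{13}{10} = - \frac{13}{10} + R$)
$\left(x{\left(0 \right)} + 8\right) \left(-11\right) 179 + F{\left(-11 \right)} = \left(-2 + 8\right) \left(-11\right) 179 - \frac{123}{10} = 6 \left(-11\right) 179 - \frac{123}{10} = \left(-66\right) 179 - \frac{123}{10} = -11814 - \frac{123}{10} = - \frac{118263}{10}$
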